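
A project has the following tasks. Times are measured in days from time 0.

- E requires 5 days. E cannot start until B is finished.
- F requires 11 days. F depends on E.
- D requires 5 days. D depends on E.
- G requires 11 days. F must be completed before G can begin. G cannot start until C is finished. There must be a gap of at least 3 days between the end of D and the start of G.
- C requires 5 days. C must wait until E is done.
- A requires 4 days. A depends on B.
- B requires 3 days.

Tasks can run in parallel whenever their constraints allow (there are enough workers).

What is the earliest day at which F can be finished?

B has no prerequisites, so it starts at day 0 and finishes at day 3.
E waits on B (finishes day 3), so it starts at day 3 and finishes at 3 + 5 = day 8.
F waits on E (finishes day 8), so it starts at day 8 and finishes at 8 + 11 = day 19.

19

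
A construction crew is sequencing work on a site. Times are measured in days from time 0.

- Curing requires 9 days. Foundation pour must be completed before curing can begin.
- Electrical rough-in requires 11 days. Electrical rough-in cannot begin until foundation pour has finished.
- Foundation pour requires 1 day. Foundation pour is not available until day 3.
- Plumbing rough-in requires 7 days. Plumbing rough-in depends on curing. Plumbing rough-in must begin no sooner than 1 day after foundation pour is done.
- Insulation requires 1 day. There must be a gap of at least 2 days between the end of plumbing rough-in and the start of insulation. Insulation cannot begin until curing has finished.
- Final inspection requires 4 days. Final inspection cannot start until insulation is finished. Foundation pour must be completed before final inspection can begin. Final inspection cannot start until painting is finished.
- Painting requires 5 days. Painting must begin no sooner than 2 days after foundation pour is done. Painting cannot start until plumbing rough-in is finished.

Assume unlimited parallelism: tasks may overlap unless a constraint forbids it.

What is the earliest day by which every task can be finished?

Foundation pour cannot begin until its own release at day 3. It runs from day 3 to 3 + 1 = day 4.
Electrical rough-in cannot begin until foundation pour (finishes day 4). It runs from day 4 to 4 + 11 = day 15.
After foundation pour (finishes day 4), curing can start at day 4 and finishes at day 13.
Plumbing rough-in cannot start until curing (finishes day 13); foundation pour (finishes day 4, plus 1-day gap → day 5). The controlling bound is day 13, so plumbing rough-in finishes at 13 + 7 = day 20.
Painting has to wait for foundation pour (finishes day 4, plus 2-day gap → day 6); plumbing rough-in (finishes day 20). The latest of these is day 20, so painting runs day 20 to 20 + 5 = day 25.
For insulation: plumbing rough-in (finishes day 20, plus 2-day gap → day 22); curing (finishes day 13). Taking the maximum gives a start of day 22, and it finishes at 22 + 1 = day 23.
Final inspection needs all of insulation (finishes day 23); foundation pour (finishes day 4); painting (finishes day 25). That puts its earliest start at day 25; it finishes at 25 + 4 = day 29.
All tasks are finished once the last one completes. Finish times: Foundation pour at 4, Curing at 13, Plumbing rough-in at 20, Electrical rough-in at 15, Insulation at 23, Painting at 25, Final inspection at 29. The latest is day 29.

29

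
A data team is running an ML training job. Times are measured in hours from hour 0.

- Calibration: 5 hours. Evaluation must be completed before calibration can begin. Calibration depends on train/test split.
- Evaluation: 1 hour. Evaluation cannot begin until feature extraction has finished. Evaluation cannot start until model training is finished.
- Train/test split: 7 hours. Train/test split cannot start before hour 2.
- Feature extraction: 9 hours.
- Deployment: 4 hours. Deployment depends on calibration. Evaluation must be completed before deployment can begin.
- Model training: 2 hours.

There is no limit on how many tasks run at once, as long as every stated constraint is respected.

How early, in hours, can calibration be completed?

15

Nothing blocks model training, so it runs from hour 0 to hour 2.
After its own release at hour 2, train/test split can start at hour 2 and finishes at hour 9.
Feature extraction has no prerequisites, so it starts at hour 0 and finishes at hour 9.
Evaluation cannot start until feature extraction (finishes hour 9); model training (finishes hour 2). The controlling bound is hour 9, so evaluation finishes at 9 + 1 = hour 10.
For calibration: evaluation (finishes hour 10); train/test split (finishes hour 9). Taking the maximum gives a start of hour 10, and it finishes at 10 + 5 = hour 15.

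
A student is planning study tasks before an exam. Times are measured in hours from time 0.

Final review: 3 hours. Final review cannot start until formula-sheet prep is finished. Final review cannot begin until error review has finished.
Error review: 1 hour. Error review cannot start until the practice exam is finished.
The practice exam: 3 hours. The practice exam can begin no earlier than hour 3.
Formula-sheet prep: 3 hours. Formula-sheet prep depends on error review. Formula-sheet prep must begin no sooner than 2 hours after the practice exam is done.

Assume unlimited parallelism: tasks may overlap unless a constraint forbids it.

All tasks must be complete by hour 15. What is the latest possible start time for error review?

8

Final review must finish by hour 15; it takes 3 hours, so it must start by 15 − 3 = hour 12.
Formula-sheet prep has to be done before final review (must start by hour 12). That means finishing by hour 12, i.e. starting by 12 − 3 = hour 9.
For error review: formula-sheet prep (must start by hour 9); final review (must start by hour 12). The most restrictive is hour 9; with a 1-hour duration, error review must start by hour 8.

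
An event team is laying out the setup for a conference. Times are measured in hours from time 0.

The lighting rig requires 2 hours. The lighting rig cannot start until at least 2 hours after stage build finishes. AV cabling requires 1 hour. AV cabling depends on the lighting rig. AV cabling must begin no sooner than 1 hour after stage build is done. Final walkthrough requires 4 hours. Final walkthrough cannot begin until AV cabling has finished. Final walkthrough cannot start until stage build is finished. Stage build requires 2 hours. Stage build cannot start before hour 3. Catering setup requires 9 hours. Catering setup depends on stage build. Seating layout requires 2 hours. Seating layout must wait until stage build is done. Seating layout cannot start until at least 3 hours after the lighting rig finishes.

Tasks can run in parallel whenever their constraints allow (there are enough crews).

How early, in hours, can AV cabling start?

Stage build waits on its own release at hour 3, so it starts at hour 3 and finishes at 3 + 2 = hour 5.
The lighting rig waits on stage build (finishes hour 5, plus 2-hour gap → hour 7), so it starts at hour 7 and finishes at 7 + 2 = hour 9.
AV cabling waits on the lighting rig (finishes hour 9); stage build (finishes hour 5, plus 1-hour gap → hour 6). The latest of these is hour 9, which is the earliest AV cabling can start.

9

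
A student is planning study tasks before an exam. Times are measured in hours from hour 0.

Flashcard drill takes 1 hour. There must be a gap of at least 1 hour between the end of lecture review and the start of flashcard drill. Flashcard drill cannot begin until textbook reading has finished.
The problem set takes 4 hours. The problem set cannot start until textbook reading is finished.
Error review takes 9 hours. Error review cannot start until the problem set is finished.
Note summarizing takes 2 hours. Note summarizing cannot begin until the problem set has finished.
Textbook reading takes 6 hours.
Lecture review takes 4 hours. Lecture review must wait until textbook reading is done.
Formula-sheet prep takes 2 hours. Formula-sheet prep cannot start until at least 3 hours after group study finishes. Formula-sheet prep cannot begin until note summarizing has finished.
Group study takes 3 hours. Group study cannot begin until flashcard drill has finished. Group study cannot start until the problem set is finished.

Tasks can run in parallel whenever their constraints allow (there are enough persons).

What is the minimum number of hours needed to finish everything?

20

Nothing blocks textbook reading, so it runs from hour 0 to hour 6.
After textbook reading (finishes hour 6), the problem set can start at hour 6 and finishes at hour 10.
Note summarizing cannot begin until the problem set (finishes hour 10). It runs from hour 10 to 10 + 2 = hour 12.
Error review cannot begin until the problem set (finishes hour 10). It runs from hour 10 to 10 + 9 = hour 19.
Lecture review cannot begin until textbook reading (finishes hour 6). It runs from hour 6 to 6 + 4 = hour 10.
Flashcard drill has to wait for lecture review (finishes hour 10, plus 1-hour gap → hour 11); textbook reading (finishes hour 6). The latest of these is hour 11, so flashcard drill runs hour 11 to 11 + 1 = hour 12.
Group study has to wait for flashcard drill (finishes hour 12); the problem set (finishes hour 10). The latest of these is hour 12, so group study runs hour 12 to 12 + 3 = hour 15.
Formula-sheet prep needs all of group study (finishes hour 15, plus 3-hour gap → hour 18); note summarizing (finishes hour 12). That puts its earliest start at hour 18; it finishes at 18 + 2 = hour 20.
All tasks are finished once the last one completes. Finish times: Textbook reading at 6, Lecture review at 10, The problem set at 10, Flashcard drill at 12, Error review at 19, Group study at 15, Note summarizing at 12, Formula-sheet prep at 20. The latest is hour 20.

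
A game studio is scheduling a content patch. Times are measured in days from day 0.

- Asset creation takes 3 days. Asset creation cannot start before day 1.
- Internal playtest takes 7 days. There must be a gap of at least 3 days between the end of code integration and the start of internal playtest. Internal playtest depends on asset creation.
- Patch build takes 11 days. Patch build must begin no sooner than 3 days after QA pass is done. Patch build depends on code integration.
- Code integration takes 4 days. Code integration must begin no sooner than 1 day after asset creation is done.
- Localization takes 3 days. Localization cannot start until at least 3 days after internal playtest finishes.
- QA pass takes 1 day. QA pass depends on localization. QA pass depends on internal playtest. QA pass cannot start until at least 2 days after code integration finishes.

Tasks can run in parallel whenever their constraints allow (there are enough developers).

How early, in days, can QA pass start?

25

Asset creation waits on its own release at day 1, so it starts at day 1 and finishes at 1 + 3 = day 4.
Code integration waits on asset creation (finishes day 4, plus 1-day gap → day 5), so it starts at day 5 and finishes at 5 + 4 = day 9.
For internal playtest: code integration (finishes day 9, plus 3-day gap → day 12); asset creation (finishes day 4). Taking the maximum gives a start of day 12, and it finishes at 12 + 7 = day 19.
Localization cannot begin until internal playtest (finishes day 19, plus 3-day gap → day 22). It runs from day 22 to 22 + 3 = day 25.
QA pass waits on localization (finishes day 25); internal playtest (finishes day 19); code integration (finishes day 9, plus 2-day gap → day 11). The latest of these is day 25, which is the earliest QA pass can start.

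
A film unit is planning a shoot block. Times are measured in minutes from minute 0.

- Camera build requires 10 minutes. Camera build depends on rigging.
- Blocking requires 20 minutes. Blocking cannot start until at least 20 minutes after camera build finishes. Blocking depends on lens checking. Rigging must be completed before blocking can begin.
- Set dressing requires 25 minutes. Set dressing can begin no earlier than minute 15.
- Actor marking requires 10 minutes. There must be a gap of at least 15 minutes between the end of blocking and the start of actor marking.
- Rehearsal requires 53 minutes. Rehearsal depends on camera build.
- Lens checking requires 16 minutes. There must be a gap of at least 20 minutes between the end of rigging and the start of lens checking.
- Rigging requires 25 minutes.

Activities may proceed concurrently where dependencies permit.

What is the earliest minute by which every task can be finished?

106

After its own release at minute 15, set dressing can start at minute 15 and finishes at minute 40.
Rigging can start immediately at minute 0; it finishes at minute 25.
Lens checking cannot begin until rigging (finishes minute 25, plus 20-minute gap → minute 45). It runs from minute 45 to 45 + 16 = minute 61.
After rigging (finishes minute 25), camera build can start at minute 25 and finishes at minute 35.
Rehearsal waits on camera build (finishes minute 35), so it starts at minute 35 and finishes at 35 + 53 = minute 88.
Blocking needs all of camera build (finishes minute 35, plus 20-minute gap → minute 55); lens checking (finishes minute 61); rigging (finishes minute 25). That puts its earliest start at minute 61; it finishes at 61 + 20 = minute 81.
Actor marking cannot begin until blocking (finishes minute 81, plus 15-minute gap → minute 96). It runs from minute 96 to 96 + 10 = minute 106.
All tasks are finished once the last one completes. Finish times: Rigging at 25, Set dressing at 40, Camera build at 35, Lens checking at 61, Blocking at 81, Actor marking at 106, Rehearsal at 88. The latest is minute 106.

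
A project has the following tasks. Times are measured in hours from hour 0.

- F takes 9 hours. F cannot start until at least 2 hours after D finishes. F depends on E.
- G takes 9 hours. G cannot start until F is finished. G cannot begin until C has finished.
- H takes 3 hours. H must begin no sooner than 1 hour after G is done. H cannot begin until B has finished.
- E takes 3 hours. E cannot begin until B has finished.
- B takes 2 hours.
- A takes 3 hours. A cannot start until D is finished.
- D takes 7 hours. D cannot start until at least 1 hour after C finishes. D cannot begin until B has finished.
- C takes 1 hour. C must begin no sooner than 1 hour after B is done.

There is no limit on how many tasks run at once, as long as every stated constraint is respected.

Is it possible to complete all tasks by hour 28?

No

B has no prerequisites, so it starts at hour 0 and finishes at hour 2.
E cannot begin until B (finishes hour 2). It runs from hour 2 to 2 + 3 = hour 5.
C cannot begin until B (finishes hour 2, plus 1-hour gap → hour 3). It runs from hour 3 to 3 + 1 = hour 4.
D needs all of C (finishes hour 4, plus 1-hour gap → hour 5); B (finishes hour 2). That puts its earliest start at hour 5; it finishes at 5 + 7 = hour 12.
F cannot start until D (finishes hour 12, plus 2-hour gap → hour 14); E (finishes hour 5). The controlling bound is hour 14, so F finishes at 14 + 9 = hour 23.
G cannot start until F (finishes hour 23); C (finishes hour 4). The controlling bound is hour 23, so G finishes at 23 + 9 = hour 32.
H cannot start until G (finishes hour 32, plus 1-hour gap → hour 33); B (finishes hour 2). The controlling bound is hour 33, so H finishes at 33 + 3 = hour 36.
After D (finishes hour 12), A can start at hour 12 and finishes at hour 15.
The earliest everything can be done is hour 36, which is after the deadline of 28, so it is not possible.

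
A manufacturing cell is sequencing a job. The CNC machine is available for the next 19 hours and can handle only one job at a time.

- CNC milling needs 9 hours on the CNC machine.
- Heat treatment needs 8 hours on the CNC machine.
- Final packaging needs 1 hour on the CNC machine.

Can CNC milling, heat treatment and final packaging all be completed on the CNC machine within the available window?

Yes

Running back to back, the jobs need 9 + 8 + 1 = 18 hours on the CNC machine.
Since 18 ≤ 19, they fit within the window.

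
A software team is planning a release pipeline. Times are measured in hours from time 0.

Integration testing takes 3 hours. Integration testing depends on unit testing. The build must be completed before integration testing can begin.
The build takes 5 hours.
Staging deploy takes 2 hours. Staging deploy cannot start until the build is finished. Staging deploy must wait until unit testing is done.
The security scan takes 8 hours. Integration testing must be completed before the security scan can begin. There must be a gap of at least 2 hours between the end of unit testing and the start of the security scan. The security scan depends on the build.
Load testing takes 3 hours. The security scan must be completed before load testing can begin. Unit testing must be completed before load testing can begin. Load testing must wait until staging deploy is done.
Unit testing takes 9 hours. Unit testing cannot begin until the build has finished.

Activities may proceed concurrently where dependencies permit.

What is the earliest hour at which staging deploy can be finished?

The build can start immediately at hour 0; it finishes at hour 5.
Unit testing cannot begin until the build (finishes hour 5). It runs from hour 5 to 5 + 9 = hour 14.
Staging deploy cannot start until the build (finishes hour 5); unit testing (finishes hour 14). The controlling bound is hour 14, so staging deploy finishes at 14 + 2 = hour 16.

16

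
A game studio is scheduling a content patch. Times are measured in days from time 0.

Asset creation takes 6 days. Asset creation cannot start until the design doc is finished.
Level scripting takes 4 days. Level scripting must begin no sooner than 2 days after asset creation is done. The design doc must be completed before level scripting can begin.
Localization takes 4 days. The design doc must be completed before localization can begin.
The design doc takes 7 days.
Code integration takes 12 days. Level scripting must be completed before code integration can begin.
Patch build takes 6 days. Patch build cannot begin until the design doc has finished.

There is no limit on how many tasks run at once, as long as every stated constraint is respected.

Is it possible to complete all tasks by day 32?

The design doc can start immediately at day 0; it finishes at day 7.
Patch build waits on the design doc (finishes day 7), so it starts at day 7 and finishes at 7 + 6 = day 13.
After the design doc (finishes day 7), localization can start at day 7 and finishes at day 11.
After the design doc (finishes day 7), asset creation can start at day 7 and finishes at day 13.
Level scripting has to wait for asset creation (finishes day 13, plus 2-day gap → day 15); the design doc (finishes day 7). The latest of these is day 15, so level scripting runs day 15 to 15 + 4 = day 19.
After level scripting (finishes day 19), code integration can start at day 19 and finishes at day 31.
Every task is finished by day 31, which is no later than the deadline of 32, so the schedule is feasible.

Yes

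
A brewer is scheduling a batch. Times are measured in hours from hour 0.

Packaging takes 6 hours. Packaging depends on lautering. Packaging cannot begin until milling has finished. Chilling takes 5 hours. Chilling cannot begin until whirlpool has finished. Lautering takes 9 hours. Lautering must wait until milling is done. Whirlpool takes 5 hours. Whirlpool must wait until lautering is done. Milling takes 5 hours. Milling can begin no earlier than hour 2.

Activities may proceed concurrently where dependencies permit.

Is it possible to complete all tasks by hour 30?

Yes

Milling waits on its own release at hour 2, so it starts at hour 2 and finishes at 2 + 5 = hour 7.
Lautering waits on milling (finishes hour 7), so it starts at hour 7 and finishes at 7 + 9 = hour 16.
For packaging: lautering (finishes hour 16); milling (finishes hour 7). Taking the maximum gives a start of hour 16, and it finishes at 16 + 6 = hour 22.
Whirlpool waits on lautering (finishes hour 16), so it starts at hour 16 and finishes at 16 + 5 = hour 21.
Chilling cannot begin until whirlpool (finishes hour 21). It runs from hour 21 to 21 + 5 = hour 26.
Every task is finished by hour 26, which is no later than the deadline of 30, so the schedule is feasible.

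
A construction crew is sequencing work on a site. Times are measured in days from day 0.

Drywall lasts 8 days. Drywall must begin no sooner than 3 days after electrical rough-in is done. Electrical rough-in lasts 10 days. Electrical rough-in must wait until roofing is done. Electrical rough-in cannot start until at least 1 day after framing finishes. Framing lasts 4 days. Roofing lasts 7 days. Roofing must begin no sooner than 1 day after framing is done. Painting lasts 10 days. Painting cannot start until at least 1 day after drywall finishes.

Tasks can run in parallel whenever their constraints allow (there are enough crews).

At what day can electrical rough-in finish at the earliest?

22

Framing has no prerequisites, so it starts at day 0 and finishes at day 4.
Roofing cannot begin until framing (finishes day 4, plus 1-day gap → day 5). It runs from day 5 to 5 + 7 = day 12.
For electrical rough-in: roofing (finishes day 12); framing (finishes day 4, plus 1-day gap → day 5). Taking the maximum gives a start of day 12, and it finishes at 12 + 10 = day 22.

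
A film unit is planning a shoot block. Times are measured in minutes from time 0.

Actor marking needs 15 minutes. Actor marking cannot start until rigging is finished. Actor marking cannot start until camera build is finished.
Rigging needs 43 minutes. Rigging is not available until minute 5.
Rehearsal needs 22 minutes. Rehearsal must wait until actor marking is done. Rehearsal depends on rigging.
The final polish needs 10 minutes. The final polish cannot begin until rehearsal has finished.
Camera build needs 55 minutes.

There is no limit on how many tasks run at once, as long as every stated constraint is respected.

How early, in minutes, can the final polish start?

92

Camera build has no prerequisites, so it starts at minute 0 and finishes at minute 55.
Rigging waits on its own release at minute 5, so it starts at minute 5 and finishes at 5 + 43 = minute 48.
Actor marking needs all of rigging (finishes minute 48); camera build (finishes minute 55). That puts its earliest start at minute 55; it finishes at 55 + 15 = minute 70.
Rehearsal needs all of actor marking (finishes minute 70); rigging (finishes minute 48). That puts its earliest start at minute 70; it finishes at 70 + 22 = minute 92.
The final polish waits on rehearsal (finishes minute 92), so the earliest it can start is minute 92.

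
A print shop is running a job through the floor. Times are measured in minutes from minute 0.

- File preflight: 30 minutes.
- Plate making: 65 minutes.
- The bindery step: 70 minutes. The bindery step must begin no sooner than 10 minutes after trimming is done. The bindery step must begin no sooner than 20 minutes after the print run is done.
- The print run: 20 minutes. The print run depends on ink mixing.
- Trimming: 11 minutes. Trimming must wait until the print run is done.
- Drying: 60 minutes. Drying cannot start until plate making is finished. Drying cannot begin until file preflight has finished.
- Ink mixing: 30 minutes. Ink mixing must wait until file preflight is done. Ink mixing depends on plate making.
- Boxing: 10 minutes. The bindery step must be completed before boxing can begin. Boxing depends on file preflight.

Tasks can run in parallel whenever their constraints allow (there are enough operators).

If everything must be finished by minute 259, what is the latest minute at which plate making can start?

Boxing must finish by minute 259; it takes 10 minutes, so it must start by 259 − 10 = minute 249.
The bindery step has to be done before boxing (must start by minute 249). That means finishing by minute 249, i.e. starting by 249 − 70 = minute 179.
Since the bindery step (must start by minute 179, minus 10-minute gap → minute 169) depends on it, trimming must finish by minute 169. Backing off its 11-minute duration gives a latest start of minute 158.
The print run must finish in time for trimming (must start by minute 158); the bindery step (must start by minute 179, minus 20-minute gap → minute 159). The tightest is minute 158, so the print run must start by 158 − 20 = minute 138.
Ink mixing has to be done before the print run (must start by minute 138). That means finishing by minute 138, i.e. starting by 138 − 30 = minute 108.
Drying must finish by minute 259; it takes 60 minutes, so it must start by 259 − 60 = minute 199.
For plate making: ink mixing (must start by minute 108); drying (must start by minute 199). The most restrictive is minute 108; with a 65-minute duration, plate making must start by minute 43.

43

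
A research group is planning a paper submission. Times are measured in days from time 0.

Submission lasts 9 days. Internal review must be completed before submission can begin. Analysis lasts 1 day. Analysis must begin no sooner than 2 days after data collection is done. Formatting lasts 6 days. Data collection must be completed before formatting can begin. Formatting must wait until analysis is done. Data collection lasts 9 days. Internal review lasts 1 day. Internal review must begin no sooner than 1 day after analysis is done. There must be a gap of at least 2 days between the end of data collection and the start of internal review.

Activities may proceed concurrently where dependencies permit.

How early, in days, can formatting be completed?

Nothing blocks data collection, so it runs from day 0 to day 9.
Analysis cannot begin until data collection (finishes day 9, plus 2-day gap → day 11). It runs from day 11 to 11 + 1 = day 12.
Formatting has to wait for data collection (finishes day 9); analysis (finishes day 12). The latest of these is day 12, so formatting runs day 12 to 12 + 6 = day 18.

18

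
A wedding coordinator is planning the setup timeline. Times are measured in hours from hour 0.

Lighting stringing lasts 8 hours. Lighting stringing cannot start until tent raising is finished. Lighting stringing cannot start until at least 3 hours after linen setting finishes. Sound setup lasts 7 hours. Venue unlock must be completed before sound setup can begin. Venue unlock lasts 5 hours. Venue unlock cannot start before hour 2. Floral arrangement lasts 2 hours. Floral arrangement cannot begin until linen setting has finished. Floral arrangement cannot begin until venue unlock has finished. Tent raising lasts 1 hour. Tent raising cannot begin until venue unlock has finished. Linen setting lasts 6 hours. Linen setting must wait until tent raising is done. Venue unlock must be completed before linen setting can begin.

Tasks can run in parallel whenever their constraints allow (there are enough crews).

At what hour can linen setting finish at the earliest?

Venue unlock cannot begin until its own release at hour 2. It runs from hour 2 to 2 + 5 = hour 7.
Tent raising waits on venue unlock (finishes hour 7), so it starts at hour 7 and finishes at 7 + 1 = hour 8.
Linen setting has to wait for tent raising (finishes hour 8); venue unlock (finishes hour 7). The latest of these is hour 8, so linen setting runs hour 8 to 8 + 6 = hour 14.

14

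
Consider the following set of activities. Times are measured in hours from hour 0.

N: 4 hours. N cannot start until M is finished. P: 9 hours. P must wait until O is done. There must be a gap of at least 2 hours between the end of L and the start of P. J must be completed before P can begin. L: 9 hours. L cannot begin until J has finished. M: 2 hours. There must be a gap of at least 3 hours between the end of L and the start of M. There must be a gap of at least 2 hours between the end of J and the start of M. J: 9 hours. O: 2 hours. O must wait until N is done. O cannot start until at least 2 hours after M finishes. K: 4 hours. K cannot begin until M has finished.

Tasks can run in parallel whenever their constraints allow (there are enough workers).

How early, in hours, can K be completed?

27

J has no prerequisites, so it starts at hour 0 and finishes at hour 9.
L waits on J (finishes hour 9), so it starts at hour 9 and finishes at 9 + 9 = hour 18.
For M: L (finishes hour 18, plus 3-hour gap → hour 21); J (finishes hour 9, plus 2-hour gap → hour 11). Taking the maximum gives a start of hour 21, and it finishes at 21 + 2 = hour 23.
K cannot begin until M (finishes hour 23). It runs from hour 23 to 23 + 4 = hour 27.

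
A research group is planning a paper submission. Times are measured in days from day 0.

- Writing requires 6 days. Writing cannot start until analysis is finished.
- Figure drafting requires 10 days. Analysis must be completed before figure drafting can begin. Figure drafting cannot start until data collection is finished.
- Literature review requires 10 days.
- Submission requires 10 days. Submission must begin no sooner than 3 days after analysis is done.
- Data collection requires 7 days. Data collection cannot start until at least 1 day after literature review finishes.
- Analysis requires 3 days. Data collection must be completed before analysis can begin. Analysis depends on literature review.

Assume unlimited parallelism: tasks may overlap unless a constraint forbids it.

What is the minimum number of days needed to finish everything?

Literature review can start immediately at day 0; it finishes at day 10.
Data collection waits on literature review (finishes day 10, plus 1-day gap → day 11), so it starts at day 11 and finishes at 11 + 7 = day 18.
Analysis cannot start until data collection (finishes day 18); literature review (finishes day 10). The controlling bound is day 18, so analysis finishes at 18 + 3 = day 21.
Submission cannot begin until analysis (finishes day 21, plus 3-day gap → day 24). It runs from day 24 to 24 + 10 = day 34.
Writing cannot begin until analysis (finishes day 21). It runs from day 21 to 21 + 6 = day 27.
Figure drafting cannot start until analysis (finishes day 21); data collection (finishes day 18). The controlling bound is day 21, so figure drafting finishes at 21 + 10 = day 31.
All tasks are finished once the last one completes. Finish times: Literature review at 10, Data collection at 18, Analysis at 21, Figure drafting at 31, Writing at 27, Submission at 34. The latest is day 34.

34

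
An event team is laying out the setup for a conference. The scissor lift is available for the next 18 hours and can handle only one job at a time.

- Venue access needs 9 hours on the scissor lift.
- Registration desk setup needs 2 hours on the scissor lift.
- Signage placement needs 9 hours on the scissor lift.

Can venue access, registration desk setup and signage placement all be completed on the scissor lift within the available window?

Running back to back, the jobs need 9 + 2 + 9 = 20 hours on the scissor lift.
Since 20 > 18, they cannot all fit.

No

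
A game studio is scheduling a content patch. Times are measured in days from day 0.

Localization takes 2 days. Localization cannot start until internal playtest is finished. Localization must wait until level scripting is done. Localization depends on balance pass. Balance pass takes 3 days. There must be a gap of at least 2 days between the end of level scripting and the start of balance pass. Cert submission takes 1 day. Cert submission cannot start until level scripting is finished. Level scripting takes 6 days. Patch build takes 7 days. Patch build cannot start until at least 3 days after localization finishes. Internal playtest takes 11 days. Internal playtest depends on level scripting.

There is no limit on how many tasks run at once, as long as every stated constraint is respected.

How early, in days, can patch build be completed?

Level scripting has no prerequisites, so it starts at day 0 and finishes at day 6.
Balance pass waits on level scripting (finishes day 6, plus 2-day gap → day 8), so it starts at day 8 and finishes at 8 + 3 = day 11.
After level scripting (finishes day 6), internal playtest can start at day 6 and finishes at day 17.
Localization needs all of internal playtest (finishes day 17); level scripting (finishes day 6); balance pass (finishes day 11). That puts its earliest start at day 17; it finishes at 17 + 2 = day 19.
After localization (finishes day 19, plus 3-day gap → day 22), patch build can start at day 22 and finishes at day 29.

29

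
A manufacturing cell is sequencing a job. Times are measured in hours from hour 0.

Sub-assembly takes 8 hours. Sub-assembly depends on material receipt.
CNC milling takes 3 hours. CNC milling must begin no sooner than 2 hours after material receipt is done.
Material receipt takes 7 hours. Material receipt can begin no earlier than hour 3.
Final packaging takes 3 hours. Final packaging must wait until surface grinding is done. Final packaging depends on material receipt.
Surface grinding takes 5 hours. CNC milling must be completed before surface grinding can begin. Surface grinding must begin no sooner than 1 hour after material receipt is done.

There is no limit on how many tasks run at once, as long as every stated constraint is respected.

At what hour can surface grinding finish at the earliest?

Material receipt waits on its own release at hour 3, so it starts at hour 3 and finishes at 3 + 7 = hour 10.
CNC milling cannot begin until material receipt (finishes hour 10, plus 2-hour gap → hour 12). It runs from hour 12 to 12 + 3 = hour 15.
Surface grinding needs all of CNC milling (finishes hour 15); material receipt (finishes hour 10, plus 1-hour gap → hour 11). That puts its earliest start at hour 15; it finishes at 15 + 5 = hour 20.

20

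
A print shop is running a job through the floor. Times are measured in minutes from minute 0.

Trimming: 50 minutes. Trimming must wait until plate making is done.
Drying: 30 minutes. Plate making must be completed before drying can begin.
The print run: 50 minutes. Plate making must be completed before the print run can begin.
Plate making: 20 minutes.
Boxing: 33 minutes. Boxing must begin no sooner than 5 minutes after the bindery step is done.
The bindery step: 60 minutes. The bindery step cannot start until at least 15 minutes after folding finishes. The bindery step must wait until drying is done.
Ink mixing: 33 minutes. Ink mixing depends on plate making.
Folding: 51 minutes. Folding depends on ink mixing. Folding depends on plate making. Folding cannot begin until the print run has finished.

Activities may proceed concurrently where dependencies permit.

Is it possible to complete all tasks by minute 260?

Yes

Nothing blocks plate making, so it runs from minute 0 to minute 20.
Trimming cannot begin until plate making (finishes minute 20). It runs from minute 20 to 20 + 50 = minute 70.
Drying cannot begin until plate making (finishes minute 20). It runs from minute 20 to 20 + 30 = minute 50.
The print run cannot begin until plate making (finishes minute 20). It runs from minute 20 to 20 + 50 = minute 70.
After plate making (finishes minute 20), ink mixing can start at minute 20 and finishes at minute 53.
Folding has to wait for ink mixing (finishes minute 53); plate making (finishes minute 20); the print run (finishes minute 70). The latest of these is minute 70, so folding runs minute 70 to 70 + 51 = minute 121.
The bindery step cannot start until folding (finishes minute 121, plus 15-minute gap → minute 136); drying (finishes minute 50). The controlling bound is minute 136, so the bindery step finishes at 136 + 60 = minute 196.
After the bindery step (finishes minute 196, plus 5-minute gap → minute 201), boxing can start at minute 201 and finishes at minute 234.
Every task is finished by minute 234, which is no later than the deadline of 260, so the schedule is feasible.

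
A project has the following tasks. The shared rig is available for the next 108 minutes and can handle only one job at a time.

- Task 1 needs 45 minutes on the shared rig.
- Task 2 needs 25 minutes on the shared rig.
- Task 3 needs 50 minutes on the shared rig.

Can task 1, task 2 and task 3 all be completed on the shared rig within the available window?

Running back to back, the jobs need 45 + 25 + 50 = 120 minutes on the shared rig.
Since 120 > 108, they cannot all fit.

No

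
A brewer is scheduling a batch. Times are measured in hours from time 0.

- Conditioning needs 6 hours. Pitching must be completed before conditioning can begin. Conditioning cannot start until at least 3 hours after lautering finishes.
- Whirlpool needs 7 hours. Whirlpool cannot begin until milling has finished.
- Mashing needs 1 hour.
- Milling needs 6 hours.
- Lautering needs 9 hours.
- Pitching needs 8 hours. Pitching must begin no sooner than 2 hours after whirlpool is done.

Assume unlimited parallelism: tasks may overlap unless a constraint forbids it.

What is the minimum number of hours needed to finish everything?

29

Lautering has no prerequisites, so it starts at hour 0 and finishes at hour 9.
Mashing can start immediately at hour 0; it finishes at hour 1.
Nothing blocks milling, so it runs from hour 0 to hour 6.
Whirlpool cannot begin until milling (finishes hour 6). It runs from hour 6 to 6 + 7 = hour 13.
After whirlpool (finishes hour 13, plus 2-hour gap → hour 15), pitching can start at hour 15 and finishes at hour 23.
Conditioning cannot start until pitching (finishes hour 23); lautering (finishes hour 9, plus 3-hour gap → hour 12). The controlling bound is hour 23, so conditioning finishes at 23 + 6 = hour 29.
All tasks are finished once the last one completes. Finish times: Milling at 6, Mashing at 1, Lautering at 9, Whirlpool at 13, Pitching at 23, Conditioning at 29. The latest is hour 29.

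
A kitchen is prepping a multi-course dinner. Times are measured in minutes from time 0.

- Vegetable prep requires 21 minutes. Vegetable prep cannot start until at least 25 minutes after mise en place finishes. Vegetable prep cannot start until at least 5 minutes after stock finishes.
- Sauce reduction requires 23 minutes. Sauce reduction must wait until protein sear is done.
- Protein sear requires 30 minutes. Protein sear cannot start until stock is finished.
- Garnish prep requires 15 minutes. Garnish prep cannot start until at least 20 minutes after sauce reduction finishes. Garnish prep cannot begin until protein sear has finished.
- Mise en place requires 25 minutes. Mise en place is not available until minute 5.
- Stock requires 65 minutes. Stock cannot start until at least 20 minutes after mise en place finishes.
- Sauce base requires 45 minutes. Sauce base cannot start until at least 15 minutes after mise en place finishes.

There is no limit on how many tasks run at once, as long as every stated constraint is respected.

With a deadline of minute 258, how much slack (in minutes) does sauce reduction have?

Mise en place cannot begin until its own release at minute 5. It runs from minute 5 to 5 + 25 = minute 30.
After mise en place (finishes minute 30, plus 20-minute gap → minute 50), stock can start at minute 50 and finishes at minute 115.
Protein sear cannot begin until stock (finishes minute 115). It runs from minute 115 to 115 + 30 = minute 145.
Sauce reduction cannot begin until protein sear (finishes minute 145). It runs from minute 145 to 145 + 23 = minute 168.

Working backward from the deadline:
Garnish prep has no dependents, so it just needs to finish by minute 258. Starting by 258 − 15 = minute 243 achieves that.
Since garnish prep (must start by minute 243, minus 20-minute gap → minute 223) depends on it, sauce reduction must finish by minute 223. Backing off its 23-minute duration gives a latest start of minute 200.
So sauce reduction can start as early as minute 145 and as late as minute 200, giving 200 − 145 = 55 minutes of slack.

55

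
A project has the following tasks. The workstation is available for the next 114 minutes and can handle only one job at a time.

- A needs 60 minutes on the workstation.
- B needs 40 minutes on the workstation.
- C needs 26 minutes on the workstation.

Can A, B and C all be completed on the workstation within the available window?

No

Running back to back, the jobs need 60 + 40 + 26 = 126 minutes on the workstation.
Since 126 > 114, they cannot all fit.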